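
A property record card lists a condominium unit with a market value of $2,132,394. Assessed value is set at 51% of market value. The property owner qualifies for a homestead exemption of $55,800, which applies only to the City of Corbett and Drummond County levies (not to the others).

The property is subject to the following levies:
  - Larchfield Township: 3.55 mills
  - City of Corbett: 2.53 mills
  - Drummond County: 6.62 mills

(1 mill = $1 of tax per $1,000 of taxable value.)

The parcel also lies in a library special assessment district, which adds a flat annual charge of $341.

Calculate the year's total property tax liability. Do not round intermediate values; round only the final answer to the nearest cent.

Assessed value = $2,132,394 × 0.51 = $1,087,520.94
Larchfield Township: $1,087,520.94 × 0.00355 = $3,860.699337
City of Corbett: ($1,087,520.94 − $55,800) × 0.00253 = $1,031,720.94 × 0.00253 = $2,610.2539782
Drummond County: ($1,087,520.94 − $55,800) × 0.00662 = $1,031,720.94 × 0.00662 = $6,829.9926228
Levies subtotal = $13,300.945938
Total = $13,300.945938 + $341 = $13,641.945938

$13,641.95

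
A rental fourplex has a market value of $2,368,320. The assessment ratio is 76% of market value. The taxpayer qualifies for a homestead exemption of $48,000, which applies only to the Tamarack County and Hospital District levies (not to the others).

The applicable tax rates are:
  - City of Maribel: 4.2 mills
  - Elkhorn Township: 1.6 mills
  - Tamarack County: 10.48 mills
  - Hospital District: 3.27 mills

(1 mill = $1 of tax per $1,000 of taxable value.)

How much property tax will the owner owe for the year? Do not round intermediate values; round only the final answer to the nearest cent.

$34,528.50

Assessed value = $2,368,320 × 0.76 = $1,799,923.2
City of Maribel: $1,799,923.2 × 0.0042 = $7,559.67744
Elkhorn Township: $1,799,923.2 × 0.0016 = $2,879.87712
Tamarack County: ($1,799,923.2 − $48,000) × 0.01048 = $1,751,923.2 × 0.01048 = $18,360.155136
Hospital District: ($1,799,923.2 − $48,000) × 0.00327 = $1,751,923.2 × 0.00327 = $5,728.788864
Total = $34,528.49856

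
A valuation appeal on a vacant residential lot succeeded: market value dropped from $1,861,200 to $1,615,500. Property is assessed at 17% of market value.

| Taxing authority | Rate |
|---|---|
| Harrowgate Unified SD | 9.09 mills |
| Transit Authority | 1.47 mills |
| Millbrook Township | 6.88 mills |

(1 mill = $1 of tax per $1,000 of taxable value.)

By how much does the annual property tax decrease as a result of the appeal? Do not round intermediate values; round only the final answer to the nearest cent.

$728.45

Old assessed value = $1,861,200 × 0.17 = $316,404
New assessed value = $1,615,500 × 0.17 = $274,635
Combined rate = 0.00909 + 0.00147 + 0.00688 = 0.01744
Old tax = $316,404 × 0.01744 = $5,518.08576
New tax = $274,635 × 0.01744 = $4,789.6344
Reduction = $5,518.08576 − $4,789.6344 = $728.45136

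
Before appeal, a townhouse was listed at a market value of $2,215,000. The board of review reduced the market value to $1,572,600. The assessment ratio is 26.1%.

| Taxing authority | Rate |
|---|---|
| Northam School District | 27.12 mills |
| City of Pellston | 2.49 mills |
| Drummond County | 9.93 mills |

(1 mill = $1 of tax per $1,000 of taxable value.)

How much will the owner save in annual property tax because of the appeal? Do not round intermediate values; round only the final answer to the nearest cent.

Old assessed value = $2,215,000 × 0.261 = $578,115
New assessed value = $1,572,600 × 0.261 = $410,448.6
Combined rate = 0.02712 + 0.00249 + 0.00993 = 0.03954
Old tax = $578,115 × 0.03954 = $22,858.6671
New tax = $410,448.6 × 0.03954 = $16,229.137644
Reduction = $22,858.6671 − $16,229.137644 = $6,629.529456

$6,629.53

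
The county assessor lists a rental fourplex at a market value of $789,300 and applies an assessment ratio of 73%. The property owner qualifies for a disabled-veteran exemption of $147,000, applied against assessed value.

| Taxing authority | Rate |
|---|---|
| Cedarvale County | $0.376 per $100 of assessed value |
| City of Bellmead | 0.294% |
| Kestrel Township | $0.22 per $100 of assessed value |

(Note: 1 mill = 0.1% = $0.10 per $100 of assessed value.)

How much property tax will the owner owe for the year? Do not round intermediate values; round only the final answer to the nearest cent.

$3,819.78

Assessed value = $789,300 × 0.73 = $576,189
Taxable value = $576,189 − $147,000 = $429,189
Cedarvale County: $429,189 × 0.00376 = $1,613.75064
City of Bellmead: $429,189 × 0.00294 = $1,261.81566
Kestrel Township: $429,189 × 0.0022 = $944.2158
Total = $3,819.7821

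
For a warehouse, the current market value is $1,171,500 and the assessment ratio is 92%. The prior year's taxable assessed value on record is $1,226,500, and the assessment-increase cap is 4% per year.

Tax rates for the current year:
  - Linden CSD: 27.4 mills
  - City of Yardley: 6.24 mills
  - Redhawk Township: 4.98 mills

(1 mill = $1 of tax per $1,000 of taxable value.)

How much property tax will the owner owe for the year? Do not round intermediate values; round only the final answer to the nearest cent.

Uncapped assessed value = $1,171,500 × 0.92 = $1,077,780
Cap limit = $1,226,500 × 1.04 = $1,275,560
Taxable assessed value = min($1,077,780, $1,275,560) = $1,077,780 (cap does not bind)
Linden CSD: $1,077,780 × 0.0274 = $29,531.172
City of Yardley: $1,077,780 × 0.00624 = $6,725.3472
Redhawk Township: $1,077,780 × 0.00498 = $5,367.3444
Total = $41,623.8636

$41,623.86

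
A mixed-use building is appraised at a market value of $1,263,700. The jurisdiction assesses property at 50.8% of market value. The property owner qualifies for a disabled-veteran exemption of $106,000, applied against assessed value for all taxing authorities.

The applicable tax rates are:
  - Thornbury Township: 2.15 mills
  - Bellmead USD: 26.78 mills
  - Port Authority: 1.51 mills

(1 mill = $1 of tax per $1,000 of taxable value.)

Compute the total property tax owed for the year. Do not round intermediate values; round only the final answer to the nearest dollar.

$16,315

Assessed value = $1,263,700 × 0.508 = $641,959.6
Taxable value = $641,959.6 − $106,000 = $535,959.6
Thornbury Township: $535,959.6 × 0.00215 = $1,152.31314
Bellmead USD: $535,959.6 × 0.02678 = $14,352.998088
Port Authority: $535,959.6 × 0.00151 = $809.298996
Total = $1,152.31314 + $14,352.998088 + $809.298996 = $16,314.610224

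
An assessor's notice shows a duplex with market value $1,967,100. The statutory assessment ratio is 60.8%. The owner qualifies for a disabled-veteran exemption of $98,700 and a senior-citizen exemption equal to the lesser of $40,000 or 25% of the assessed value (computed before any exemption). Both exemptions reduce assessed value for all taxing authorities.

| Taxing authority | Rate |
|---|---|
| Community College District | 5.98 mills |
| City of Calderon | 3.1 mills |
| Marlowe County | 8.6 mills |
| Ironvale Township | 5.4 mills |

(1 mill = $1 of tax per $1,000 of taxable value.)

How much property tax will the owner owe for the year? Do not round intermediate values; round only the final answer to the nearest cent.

Assessed value = $1,967,100 × 0.608 = $1,195,996.8
Senior-citizen exemption = min($40,000, 25% × $1,195,996.8) = min($40,000, $298,999.2) = $40,000 (dollar cap binds)
Taxable value = $1,195,996.8 − $98,700 − $40,000 = $1,057,296.8
Community College District: $1,057,296.8 × 0.00598 = $6,322.634864
City of Calderon: $1,057,296.8 × 0.0031 = $3,277.62008
Marlowe County: $1,057,296.8 × 0.0086 = $9,092.75248
Ironvale Township: $1,057,296.8 × 0.0054 = $5,709.40272
Total = $24,402.410144

$24,402.41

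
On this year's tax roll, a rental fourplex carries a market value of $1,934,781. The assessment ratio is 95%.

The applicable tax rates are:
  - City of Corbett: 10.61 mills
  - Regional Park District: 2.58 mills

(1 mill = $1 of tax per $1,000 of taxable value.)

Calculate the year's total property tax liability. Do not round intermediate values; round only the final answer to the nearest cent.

Assessed value = $1,934,781 × 0.95 = $1,838,041.95
City of Corbett: $1,838,041.95 × 0.01061 = $19,501.6250895
Regional Park District: $1,838,041.95 × 0.00258 = $4,742.148231
Total = $19,501.6250895 + $4,742.148231 = $24,243.7733205

$24,243.77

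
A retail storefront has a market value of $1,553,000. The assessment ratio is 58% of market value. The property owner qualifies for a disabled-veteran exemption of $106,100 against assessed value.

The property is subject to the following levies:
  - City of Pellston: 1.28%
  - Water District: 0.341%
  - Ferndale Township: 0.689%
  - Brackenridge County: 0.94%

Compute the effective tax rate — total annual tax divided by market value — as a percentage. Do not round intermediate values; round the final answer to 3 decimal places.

1.663%

Assessed value = $1,553,000 × 0.58 = $900,740
Taxable value = $900,740 − $106,100 = $794,640
City of Pellston: $794,640 × 0.0128 = $10,171.392
Water District: $794,640 × 0.00341 = $2,709.7224
Ferndale Township: $794,640 × 0.00689 = $5,475.0696
Brackenridge County: $794,640 × 0.0094 = $7,469.616
Total tax = $25,825.8
Effective rate = $25,825.8 ÷ $1,553,000 = 1.663% of market value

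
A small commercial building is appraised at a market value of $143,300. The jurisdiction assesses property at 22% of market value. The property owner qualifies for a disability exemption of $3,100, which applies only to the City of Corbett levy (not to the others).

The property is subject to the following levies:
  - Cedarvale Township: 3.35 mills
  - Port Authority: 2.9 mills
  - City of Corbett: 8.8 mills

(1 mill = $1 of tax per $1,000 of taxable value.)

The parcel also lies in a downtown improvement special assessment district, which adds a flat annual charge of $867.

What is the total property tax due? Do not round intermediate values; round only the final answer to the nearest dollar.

Assessed value = $143,300 × 0.22 = $31,526
Cedarvale Township: $31,526 × 0.00335 = $105.6121
Port Authority: $31,526 × 0.0029 = $91.4254
City of Corbett: ($31,526 − $3,100) × 0.0088 = $28,426 × 0.0088 = $250.1488
Levies subtotal = $447.1863
Total = $447.1863 + $867 = $1,314.1863

$1,314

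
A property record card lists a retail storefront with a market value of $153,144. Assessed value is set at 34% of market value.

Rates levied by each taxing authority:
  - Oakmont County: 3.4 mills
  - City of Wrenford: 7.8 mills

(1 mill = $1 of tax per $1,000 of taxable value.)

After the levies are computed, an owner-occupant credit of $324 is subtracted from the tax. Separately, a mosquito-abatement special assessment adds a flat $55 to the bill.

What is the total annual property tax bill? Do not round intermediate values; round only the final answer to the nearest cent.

Assessed value = $153,144 × 0.34 = $52,068.96
Oakmont County: $52,068.96 × 0.0034 = $177.034464
City of Wrenford: $52,068.96 × 0.0078 = $406.137888
Levies subtotal = $583.172352
After credit = $583.172352 − $324 = $259.172352
Total = $259.172352 + $55 = $314.172352

$314.17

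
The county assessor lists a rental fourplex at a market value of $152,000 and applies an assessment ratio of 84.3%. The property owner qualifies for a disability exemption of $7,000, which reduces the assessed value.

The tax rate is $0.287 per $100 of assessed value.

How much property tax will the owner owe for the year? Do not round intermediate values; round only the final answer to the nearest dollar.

$348

Assessed value = $152,000 × 0.843 = $128,136
Taxable value = $128,136 − $7,000 = $121,136
Tax = $121,136 × 0.00287 = $347.66032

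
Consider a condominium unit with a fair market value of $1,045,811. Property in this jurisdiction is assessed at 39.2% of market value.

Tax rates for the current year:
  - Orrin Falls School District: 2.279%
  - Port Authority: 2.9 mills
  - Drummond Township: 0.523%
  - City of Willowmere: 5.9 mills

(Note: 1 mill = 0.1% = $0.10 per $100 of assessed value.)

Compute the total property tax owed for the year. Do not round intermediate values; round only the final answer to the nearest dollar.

Assessed value = $1,045,811 × 0.392 = $409,957.912
Orrin Falls School District: $409,957.912 × 0.02279 = $9,342.94081448
Port Authority: $409,957.912 × 0.0029 = $1,188.8779448
Drummond Township: $409,957.912 × 0.00523 = $2,144.07987976
City of Willowmere: $409,957.912 × 0.0059 = $2,418.7516808
Total = $15,094.65031984

$15,095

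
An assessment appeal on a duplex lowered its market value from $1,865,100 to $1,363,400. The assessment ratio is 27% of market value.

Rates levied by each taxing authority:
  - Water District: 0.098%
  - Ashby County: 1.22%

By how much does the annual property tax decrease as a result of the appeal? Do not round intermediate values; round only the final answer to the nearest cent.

$1,785.35

Old assessed value = $1,865,100 × 0.27 = $503,577
New assessed value = $1,363,400 × 0.27 = $368,118
Combined rate = 0.00098 + 0.0122 = 0.01318
Old tax = $503,577 × 0.01318 = $6,637.14486
New tax = $368,118 × 0.01318 = $4,851.79524
Reduction = $6,637.14486 − $4,851.79524 = $1,785.34962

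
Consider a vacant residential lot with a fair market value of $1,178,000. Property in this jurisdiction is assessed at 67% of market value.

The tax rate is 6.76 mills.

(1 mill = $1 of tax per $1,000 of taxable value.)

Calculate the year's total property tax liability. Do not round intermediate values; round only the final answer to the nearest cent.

Assessed value = $1,178,000 × 0.67 = $789,260
Tax = $789,260 × 0.00676 = $5,335.3976

$5,335.40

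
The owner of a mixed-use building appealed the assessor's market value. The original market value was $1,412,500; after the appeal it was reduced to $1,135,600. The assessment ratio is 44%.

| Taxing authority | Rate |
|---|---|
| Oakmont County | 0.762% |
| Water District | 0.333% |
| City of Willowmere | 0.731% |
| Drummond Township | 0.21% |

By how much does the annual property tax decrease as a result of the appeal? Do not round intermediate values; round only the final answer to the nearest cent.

Old assessed value = $1,412,500 × 0.44 = $621,500
New assessed value = $1,135,600 × 0.44 = $499,664
Combined rate = 0.00762 + 0.00333 + 0.00731 + 0.0021 = 0.02036
Old tax = $621,500 × 0.02036 = $12,653.74
New tax = $499,664 × 0.02036 = $10,173.15904
Reduction = $12,653.74 − $10,173.15904 = $2,480.58096

$2,480.58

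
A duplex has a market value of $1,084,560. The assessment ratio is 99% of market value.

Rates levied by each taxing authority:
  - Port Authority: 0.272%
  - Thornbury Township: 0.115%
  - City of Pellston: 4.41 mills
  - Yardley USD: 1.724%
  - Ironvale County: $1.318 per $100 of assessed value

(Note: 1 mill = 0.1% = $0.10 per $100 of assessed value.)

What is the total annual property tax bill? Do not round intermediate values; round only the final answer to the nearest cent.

Assessed value = $1,084,560 × 0.99 = $1,073,714.4
Port Authority: $1,073,714.4 × 0.00272 = $2,920.503168
Thornbury Township: $1,073,714.4 × 0.00115 = $1,234.77156
City of Pellston: $1,073,714.4 × 0.00441 = $4,735.080504
Yardley USD: $1,073,714.4 × 0.01724 = $18,510.836256
Ironvale County: $1,073,714.4 × 0.01318 = $14,151.555792
Total = $41,552.74728

$41,552.75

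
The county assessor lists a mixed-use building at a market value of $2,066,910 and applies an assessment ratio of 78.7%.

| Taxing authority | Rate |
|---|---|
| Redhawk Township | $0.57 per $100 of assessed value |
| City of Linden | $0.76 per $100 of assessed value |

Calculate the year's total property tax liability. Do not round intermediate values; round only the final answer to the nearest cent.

$21,634.55

Assessed value = $2,066,910 × 0.787 = $1,626,658.17
Redhawk Township: $1,626,658.17 × 0.0057 = $9,271.951569
City of Linden: $1,626,658.17 × 0.0076 = $12,362.602092
Total = $9,271.951569 + $12,362.602092 = $21,634.553661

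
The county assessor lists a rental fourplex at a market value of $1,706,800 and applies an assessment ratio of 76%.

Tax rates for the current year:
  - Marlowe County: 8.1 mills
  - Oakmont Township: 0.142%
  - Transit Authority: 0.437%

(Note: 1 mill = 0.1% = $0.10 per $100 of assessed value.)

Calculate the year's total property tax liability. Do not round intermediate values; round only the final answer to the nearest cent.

$18,017.66

Assessed value = $1,706,800 × 0.76 = $1,297,168
Marlowe County: $1,297,168 × 0.0081 = $10,507.0608
Oakmont Township: $1,297,168 × 0.00142 = $1,841.97856
Transit Authority: $1,297,168 × 0.00437 = $5,668.62416
Total = $18,017.66352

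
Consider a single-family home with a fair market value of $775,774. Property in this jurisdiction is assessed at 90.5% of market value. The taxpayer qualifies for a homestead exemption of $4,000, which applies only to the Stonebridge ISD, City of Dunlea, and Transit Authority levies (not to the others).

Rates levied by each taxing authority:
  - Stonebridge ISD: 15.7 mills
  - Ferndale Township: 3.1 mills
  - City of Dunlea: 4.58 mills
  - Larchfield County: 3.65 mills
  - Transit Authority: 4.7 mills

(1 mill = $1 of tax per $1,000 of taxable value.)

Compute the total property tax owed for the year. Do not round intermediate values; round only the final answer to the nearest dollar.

Assessed value = $775,774 × 0.905 = $702,075.47
Stonebridge ISD: ($702,075.47 − $4,000) × 0.0157 = $698,075.47 × 0.0157 = $10,959.784879
Ferndale Township: $702,075.47 × 0.0031 = $2,176.433957
City of Dunlea: ($702,075.47 − $4,000) × 0.00458 = $698,075.47 × 0.00458 = $3,197.1856526
Larchfield County: $702,075.47 × 0.00365 = $2,562.5754655
Transit Authority: ($702,075.47 − $4,000) × 0.0047 = $698,075.47 × 0.0047 = $3,280.954709
Total = $22,176.9346631

$22,177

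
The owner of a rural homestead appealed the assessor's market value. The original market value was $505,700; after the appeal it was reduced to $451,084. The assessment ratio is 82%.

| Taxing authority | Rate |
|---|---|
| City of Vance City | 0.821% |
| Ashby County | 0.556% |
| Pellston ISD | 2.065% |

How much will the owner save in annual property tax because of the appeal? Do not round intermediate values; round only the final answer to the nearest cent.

Old assessed value = $505,700 × 0.82 = $414,674
New assessed value = $451,084 × 0.82 = $369,888.88
Combined rate = 0.00821 + 0.00556 + 0.02065 = 0.03442
Old tax = $414,674 × 0.03442 = $14,273.07908
New tax = $369,888.88 × 0.03442 = $12,731.5752496
Reduction = $14,273.07908 − $12,731.5752496 = $1,541.5038304

$1,541.50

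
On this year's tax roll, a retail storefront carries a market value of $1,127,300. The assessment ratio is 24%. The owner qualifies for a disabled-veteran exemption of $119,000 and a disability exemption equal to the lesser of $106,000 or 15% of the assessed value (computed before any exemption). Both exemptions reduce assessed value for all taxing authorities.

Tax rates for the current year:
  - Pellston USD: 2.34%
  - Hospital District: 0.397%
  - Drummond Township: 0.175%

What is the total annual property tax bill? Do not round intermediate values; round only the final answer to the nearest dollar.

$3,231

Assessed value = $1,127,300 × 0.24 = $270,552
Disability exemption = min($106,000, 15% × $270,552) = min($106,000, $40,582.8) = $40,582.8 (percentage binds)
Taxable value = $270,552 − $119,000 − $40,582.8 = $110,969.2
Pellston USD: $110,969.2 × 0.0234 = $2,596.67928
Hospital District: $110,969.2 × 0.00397 = $440.547724
Drummond Township: $110,969.2 × 0.00175 = $194.1961
Total = $3,231.423104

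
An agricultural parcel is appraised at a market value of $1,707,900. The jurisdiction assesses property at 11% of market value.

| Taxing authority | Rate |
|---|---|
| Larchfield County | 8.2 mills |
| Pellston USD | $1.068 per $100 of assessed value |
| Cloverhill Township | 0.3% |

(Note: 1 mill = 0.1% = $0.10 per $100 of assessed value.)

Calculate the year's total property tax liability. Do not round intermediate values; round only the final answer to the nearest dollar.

$4,111

Assessed value = $1,707,900 × 0.11 = $187,869
Larchfield County: $187,869 × 0.0082 = $1,540.5258
Pellston USD: $187,869 × 0.01068 = $2,006.44092
Cloverhill Township: $187,869 × 0.003 = $563.607
Total = $4,110.57372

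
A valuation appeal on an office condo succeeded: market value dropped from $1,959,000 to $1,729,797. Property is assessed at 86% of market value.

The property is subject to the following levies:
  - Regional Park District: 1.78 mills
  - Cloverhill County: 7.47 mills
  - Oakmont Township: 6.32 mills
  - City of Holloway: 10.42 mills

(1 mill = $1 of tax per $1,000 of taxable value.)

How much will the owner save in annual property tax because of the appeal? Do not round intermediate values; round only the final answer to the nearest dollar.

Old assessed value = $1,959,000 × 0.86 = $1,684,740
New assessed value = $1,729,797 × 0.86 = $1,487,625.42
Combined rate = 0.00178 + 0.00747 + 0.00632 + 0.01042 = 0.02599
Old tax = $1,684,740 × 0.02599 = $43,786.3926
New tax = $1,487,625.42 × 0.02599 = $38,663.3846658
Reduction = $43,786.3926 − $38,663.3846658 = $5,123.0079342

$5,123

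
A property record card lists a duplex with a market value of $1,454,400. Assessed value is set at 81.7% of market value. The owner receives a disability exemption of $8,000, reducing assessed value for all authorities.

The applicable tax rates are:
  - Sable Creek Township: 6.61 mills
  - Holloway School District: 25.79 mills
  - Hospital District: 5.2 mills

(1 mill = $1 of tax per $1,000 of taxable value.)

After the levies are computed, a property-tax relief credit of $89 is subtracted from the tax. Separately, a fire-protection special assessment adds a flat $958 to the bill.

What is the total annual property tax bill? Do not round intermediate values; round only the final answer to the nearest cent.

$45,246.20

Assessed value = $1,454,400 × 0.817 = $1,188,244.8
Taxable value = $1,188,244.8 − $8,000 = $1,180,244.8
Sable Creek Township: $1,180,244.8 × 0.00661 = $7,801.418128
Holloway School District: $1,180,244.8 × 0.02579 = $30,438.513392
Hospital District: $1,180,244.8 × 0.0052 = $6,137.27296
Levies subtotal = $44,377.20448
After credit = $44,377.20448 − $89 = $44,288.20448
Total = $44,288.20448 + $958 = $45,246.20448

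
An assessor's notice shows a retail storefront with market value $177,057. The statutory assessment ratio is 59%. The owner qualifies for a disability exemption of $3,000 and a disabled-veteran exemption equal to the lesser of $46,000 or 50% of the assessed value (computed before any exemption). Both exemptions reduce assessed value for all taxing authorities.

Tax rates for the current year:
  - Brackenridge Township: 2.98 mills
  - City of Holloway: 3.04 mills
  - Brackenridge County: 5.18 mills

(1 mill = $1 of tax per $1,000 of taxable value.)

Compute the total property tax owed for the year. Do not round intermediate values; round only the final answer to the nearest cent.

Assessed value = $177,057 × 0.59 = $104,463.63
Disabled-veteran exemption = min($46,000, 50% × $104,463.63) = min($46,000, $52,231.815) = $46,000 (dollar cap binds)
Taxable value = $104,463.63 − $3,000 − $46,000 = $55,463.63
Brackenridge Township: $55,463.63 × 0.00298 = $165.2816174
City of Holloway: $55,463.63 × 0.00304 = $168.6094352
Brackenridge County: $55,463.63 × 0.00518 = $287.3016034
Total = $621.192656

$621.19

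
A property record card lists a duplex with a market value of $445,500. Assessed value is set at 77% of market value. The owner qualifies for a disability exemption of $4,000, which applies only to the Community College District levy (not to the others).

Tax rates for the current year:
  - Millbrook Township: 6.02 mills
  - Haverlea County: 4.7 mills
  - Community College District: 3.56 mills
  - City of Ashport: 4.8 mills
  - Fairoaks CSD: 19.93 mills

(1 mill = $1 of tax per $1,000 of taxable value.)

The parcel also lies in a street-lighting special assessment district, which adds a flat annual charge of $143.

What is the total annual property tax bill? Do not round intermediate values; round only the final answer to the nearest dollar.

$13,511

Assessed value = $445,500 × 0.77 = $343,035
Millbrook Township: $343,035 × 0.00602 = $2,065.0707
Haverlea County: $343,035 × 0.0047 = $1,612.2645
Community College District: ($343,035 − $4,000) × 0.00356 = $339,035 × 0.00356 = $1,206.9646
City of Ashport: $343,035 × 0.0048 = $1,646.568
Fairoaks CSD: $343,035 × 0.01993 = $6,836.68755
Levies subtotal = $13,367.55535
Total = $13,367.55535 + $143 = $13,510.55535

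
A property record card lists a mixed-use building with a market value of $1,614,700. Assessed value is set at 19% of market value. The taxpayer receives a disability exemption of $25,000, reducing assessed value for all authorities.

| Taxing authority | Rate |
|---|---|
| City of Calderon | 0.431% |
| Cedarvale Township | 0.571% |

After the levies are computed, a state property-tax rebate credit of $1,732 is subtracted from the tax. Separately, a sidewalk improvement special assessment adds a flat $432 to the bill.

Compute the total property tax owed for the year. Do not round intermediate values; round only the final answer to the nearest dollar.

Assessed value = $1,614,700 × 0.19 = $306,793
Taxable value = $306,793 − $25,000 = $281,793
City of Calderon: $281,793 × 0.00431 = $1,214.52783
Cedarvale Township: $281,793 × 0.00571 = $1,609.03803
Levies subtotal = $2,823.56586
After credit = $2,823.56586 − $1,732 = $1,091.56586
Total = $1,091.56586 + $432 = $1,523.56586

$1,524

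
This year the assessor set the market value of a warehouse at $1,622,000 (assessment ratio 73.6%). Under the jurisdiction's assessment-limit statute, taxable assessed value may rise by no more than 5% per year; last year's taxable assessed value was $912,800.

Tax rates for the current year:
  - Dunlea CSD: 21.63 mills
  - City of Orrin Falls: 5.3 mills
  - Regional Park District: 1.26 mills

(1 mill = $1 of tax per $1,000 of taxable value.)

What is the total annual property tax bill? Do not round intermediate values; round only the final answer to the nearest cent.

$27,018.42

Uncapped assessed value = $1,622,000 × 0.736 = $1,193,792
Cap limit = $912,800 × 1.05 = $958,440
Taxable assessed value = min($1,193,792, $958,440) = $958,440 (cap binds)
Dunlea CSD: $958,440 × 0.02163 = $20,731.0572
City of Orrin Falls: $958,440 × 0.0053 = $5,079.732
Regional Park District: $958,440 × 0.00126 = $1,207.6344
Total = $27,018.4236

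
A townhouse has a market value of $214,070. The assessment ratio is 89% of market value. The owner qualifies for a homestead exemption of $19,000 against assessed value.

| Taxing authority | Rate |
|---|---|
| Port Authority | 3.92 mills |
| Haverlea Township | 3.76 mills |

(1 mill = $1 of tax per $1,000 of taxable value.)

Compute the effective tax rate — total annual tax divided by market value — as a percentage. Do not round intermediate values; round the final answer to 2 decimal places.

0.62%

Assessed value = $214,070 × 0.89 = $190,522.3
Taxable value = $190,522.3 − $19,000 = $171,522.3
Port Authority: $171,522.3 × 0.00392 = $672.367416
Haverlea Township: $171,522.3 × 0.00376 = $644.923848
Total tax = $1,317.291264
Effective rate = $1,317.291264 ÷ $214,070 = 0.62% of market value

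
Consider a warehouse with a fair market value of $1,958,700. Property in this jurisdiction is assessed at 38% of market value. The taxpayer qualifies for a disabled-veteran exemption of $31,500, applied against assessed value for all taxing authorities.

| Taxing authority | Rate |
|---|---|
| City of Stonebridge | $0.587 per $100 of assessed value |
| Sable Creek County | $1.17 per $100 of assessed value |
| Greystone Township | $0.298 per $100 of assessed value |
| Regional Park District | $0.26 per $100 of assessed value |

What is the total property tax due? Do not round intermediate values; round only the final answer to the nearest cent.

$16,501.46

Assessed value = $1,958,700 × 0.38 = $744,306
Taxable value = $744,306 − $31,500 = $712,806
City of Stonebridge: $712,806 × 0.00587 = $4,184.17122
Sable Creek County: $712,806 × 0.0117 = $8,339.8302
Greystone Township: $712,806 × 0.00298 = $2,124.16188
Regional Park District: $712,806 × 0.0026 = $1,853.2956
Total = $4,184.17122 + $8,339.8302 + $2,124.16188 + $1,853.2956 = $16,501.4589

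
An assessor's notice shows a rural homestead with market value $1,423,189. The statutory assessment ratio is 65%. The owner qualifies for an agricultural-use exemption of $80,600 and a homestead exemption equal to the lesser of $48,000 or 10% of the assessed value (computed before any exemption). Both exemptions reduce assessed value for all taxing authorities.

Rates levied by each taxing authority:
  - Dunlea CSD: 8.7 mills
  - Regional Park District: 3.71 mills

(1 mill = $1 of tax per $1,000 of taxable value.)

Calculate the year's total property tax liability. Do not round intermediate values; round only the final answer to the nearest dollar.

$9,884

Assessed value = $1,423,189 × 0.65 = $925,072.85
Homestead exemption = min($48,000, 10% × $925,072.85) = min($48,000, $92,507.285) = $48,000 (dollar cap binds)
Taxable value = $925,072.85 − $80,600 − $48,000 = $796,472.85
Dunlea CSD: $796,472.85 × 0.0087 = $6,929.313795
Regional Park District: $796,472.85 × 0.00371 = $2,954.9142735
Total = $9,884.2280685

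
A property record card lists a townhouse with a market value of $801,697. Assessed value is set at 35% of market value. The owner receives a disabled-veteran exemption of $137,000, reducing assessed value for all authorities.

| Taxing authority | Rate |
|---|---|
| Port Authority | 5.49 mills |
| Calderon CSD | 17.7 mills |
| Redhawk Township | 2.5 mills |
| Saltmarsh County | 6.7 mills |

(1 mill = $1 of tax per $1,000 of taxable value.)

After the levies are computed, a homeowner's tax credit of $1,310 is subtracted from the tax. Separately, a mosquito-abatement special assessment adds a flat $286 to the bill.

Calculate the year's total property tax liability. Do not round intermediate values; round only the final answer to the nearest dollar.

Assessed value = $801,697 × 0.35 = $280,593.95
Taxable value = $280,593.95 − $137,000 = $143,593.95
Port Authority: $143,593.95 × 0.00549 = $788.3307855
Calderon CSD: $143,593.95 × 0.0177 = $2,541.612915
Redhawk Township: $143,593.95 × 0.0025 = $358.984875
Saltmarsh County: $143,593.95 × 0.0067 = $962.079465
Levies subtotal = $4,651.0080405
After credit = $4,651.0080405 − $1,310 = $3,341.0080405
Total = $3,341.0080405 + $286 = $3,627.0080405

$3,627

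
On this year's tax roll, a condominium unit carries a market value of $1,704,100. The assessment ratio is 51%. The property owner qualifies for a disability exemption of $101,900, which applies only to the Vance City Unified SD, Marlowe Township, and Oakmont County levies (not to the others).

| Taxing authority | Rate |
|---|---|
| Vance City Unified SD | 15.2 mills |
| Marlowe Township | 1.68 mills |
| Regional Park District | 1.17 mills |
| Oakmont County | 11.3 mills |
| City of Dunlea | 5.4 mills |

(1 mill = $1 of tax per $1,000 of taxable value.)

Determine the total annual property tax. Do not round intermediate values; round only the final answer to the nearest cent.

Assessed value = $1,704,100 × 0.51 = $869,091
Vance City Unified SD: ($869,091 − $101,900) × 0.0152 = $767,191 × 0.0152 = $11,661.3032
Marlowe Township: ($869,091 − $101,900) × 0.00168 = $767,191 × 0.00168 = $1,288.88088
Regional Park District: $869,091 × 0.00117 = $1,016.83647
Oakmont County: ($869,091 − $101,900) × 0.0113 = $767,191 × 0.0113 = $8,669.2583
City of Dunlea: $869,091 × 0.0054 = $4,693.0914
Total = $27,329.37025

$27,329.37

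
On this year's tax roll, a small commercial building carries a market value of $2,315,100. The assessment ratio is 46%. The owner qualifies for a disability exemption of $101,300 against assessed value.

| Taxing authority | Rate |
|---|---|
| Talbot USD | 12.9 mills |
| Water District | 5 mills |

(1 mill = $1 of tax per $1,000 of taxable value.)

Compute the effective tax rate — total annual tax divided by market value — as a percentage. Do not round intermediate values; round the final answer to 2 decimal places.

0.75%

Assessed value = $2,315,100 × 0.46 = $1,064,946
Taxable value = $1,064,946 − $101,300 = $963,646
Talbot USD: $963,646 × 0.0129 = $12,431.0334
Water District: $963,646 × 0.005 = $4,818.23
Total tax = $17,249.2634
Effective rate = $17,249.2634 ÷ $2,315,100 = 0.75% of market value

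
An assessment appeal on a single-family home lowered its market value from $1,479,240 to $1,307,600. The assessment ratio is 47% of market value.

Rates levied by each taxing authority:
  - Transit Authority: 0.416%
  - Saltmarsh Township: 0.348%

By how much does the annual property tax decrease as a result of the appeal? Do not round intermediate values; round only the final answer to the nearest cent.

$616.32

Old assessed value = $1,479,240 × 0.47 = $695,242.8
New assessed value = $1,307,600 × 0.47 = $614,572
Combined rate = 0.00416 + 0.00348 = 0.00764
Old tax = $695,242.8 × 0.00764 = $5,311.654992
New tax = $614,572 × 0.00764 = $4,695.33008
Reduction = $5,311.654992 − $4,695.33008 = $616.324912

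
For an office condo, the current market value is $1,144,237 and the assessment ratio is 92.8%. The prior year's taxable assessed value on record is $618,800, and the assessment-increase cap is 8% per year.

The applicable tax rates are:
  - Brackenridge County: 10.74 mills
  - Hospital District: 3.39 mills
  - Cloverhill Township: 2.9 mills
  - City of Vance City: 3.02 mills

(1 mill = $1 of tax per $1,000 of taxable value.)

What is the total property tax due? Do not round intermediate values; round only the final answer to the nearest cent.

$13,399.50

Uncapped assessed value = $1,144,237 × 0.928 = $1,061,851.936
Cap limit = $618,800 × 1.08 = $668,304
Taxable assessed value = min($1,061,851.936, $668,304) = $668,304 (cap binds)
Brackenridge County: $668,304 × 0.01074 = $7,177.58496
Hospital District: $668,304 × 0.00339 = $2,265.55056
Cloverhill Township: $668,304 × 0.0029 = $1,938.0816
City of Vance City: $668,304 × 0.00302 = $2,018.27808
Total = $13,399.4952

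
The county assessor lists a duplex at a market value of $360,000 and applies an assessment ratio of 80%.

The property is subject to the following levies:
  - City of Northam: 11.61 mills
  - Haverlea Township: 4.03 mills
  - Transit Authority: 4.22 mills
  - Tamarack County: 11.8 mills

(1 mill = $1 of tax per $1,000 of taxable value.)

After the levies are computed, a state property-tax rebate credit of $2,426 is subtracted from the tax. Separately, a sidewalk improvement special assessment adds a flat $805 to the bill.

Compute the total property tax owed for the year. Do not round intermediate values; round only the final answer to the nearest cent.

Assessed value = $360,000 × 0.8 = $288,000
City of Northam: $288,000 × 0.01161 = $3,343.68
Haverlea Township: $288,000 × 0.00403 = $1,160.64
Transit Authority: $288,000 × 0.00422 = $1,215.36
Tamarack County: $288,000 × 0.0118 = $3,398.4
Levies subtotal = $9,118.08
After credit = $9,118.08 − $2,426 = $6,692.08
Total = $6,692.08 + $805 = $7,497.08

$7,497.08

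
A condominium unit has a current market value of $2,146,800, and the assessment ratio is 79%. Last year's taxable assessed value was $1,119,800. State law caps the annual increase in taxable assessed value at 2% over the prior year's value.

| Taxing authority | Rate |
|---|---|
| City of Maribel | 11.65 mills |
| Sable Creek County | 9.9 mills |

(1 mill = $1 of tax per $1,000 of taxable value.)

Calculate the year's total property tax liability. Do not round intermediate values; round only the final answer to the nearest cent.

$24,614.32

Uncapped assessed value = $2,146,800 × 0.79 = $1,695,972
Cap limit = $1,119,800 × 1.02 = $1,142,196
Taxable assessed value = min($1,695,972, $1,142,196) = $1,142,196 (cap binds)
City of Maribel: $1,142,196 × 0.01165 = $13,306.5834
Sable Creek County: $1,142,196 × 0.0099 = $11,307.7404
Total = $24,614.3238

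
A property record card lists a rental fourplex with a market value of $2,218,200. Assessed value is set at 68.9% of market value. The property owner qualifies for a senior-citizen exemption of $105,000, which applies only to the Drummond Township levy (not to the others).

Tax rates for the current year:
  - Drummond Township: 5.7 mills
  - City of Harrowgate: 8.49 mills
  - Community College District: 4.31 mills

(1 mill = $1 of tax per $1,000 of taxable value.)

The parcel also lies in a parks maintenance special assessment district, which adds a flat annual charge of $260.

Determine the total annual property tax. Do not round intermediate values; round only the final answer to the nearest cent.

Assessed value = $2,218,200 × 0.689 = $1,528,339.8
Drummond Township: ($1,528,339.8 − $105,000) × 0.0057 = $1,423,339.8 × 0.0057 = $8,113.03686
City of Harrowgate: $1,528,339.8 × 0.00849 = $12,975.604902
Community College District: $1,528,339.8 × 0.00431 = $6,587.144538
Levies subtotal = $27,675.7863
Total = $27,675.7863 + $260 = $27,935.7863

$27,935.79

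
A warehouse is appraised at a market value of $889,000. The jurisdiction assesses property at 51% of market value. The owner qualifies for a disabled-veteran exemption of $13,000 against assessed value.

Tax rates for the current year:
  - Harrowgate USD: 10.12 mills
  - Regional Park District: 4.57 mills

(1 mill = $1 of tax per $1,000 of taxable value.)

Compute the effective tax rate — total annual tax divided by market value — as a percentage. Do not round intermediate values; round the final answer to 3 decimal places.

Assessed value = $889,000 × 0.51 = $453,390
Taxable value = $453,390 − $13,000 = $440,390
Harrowgate USD: $440,390 × 0.01012 = $4,456.7468
Regional Park District: $440,390 × 0.00457 = $2,012.5823
Total tax = $6,469.3291
Effective rate = $6,469.3291 ÷ $889,000 = 0.728% of market value

0.728%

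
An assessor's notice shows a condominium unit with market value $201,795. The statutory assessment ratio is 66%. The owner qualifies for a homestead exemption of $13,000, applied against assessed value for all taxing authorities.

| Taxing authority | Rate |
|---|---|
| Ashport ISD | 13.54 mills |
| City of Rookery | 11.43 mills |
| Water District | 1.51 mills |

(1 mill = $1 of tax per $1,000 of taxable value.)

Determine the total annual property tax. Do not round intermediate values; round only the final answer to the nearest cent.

$3,182.49

Assessed value = $201,795 × 0.66 = $133,184.7
Taxable value = $133,184.7 − $13,000 = $120,184.7
Ashport ISD: $120,184.7 × 0.01354 = $1,627.300838
City of Rookery: $120,184.7 × 0.01143 = $1,373.711121
Water District: $120,184.7 × 0.00151 = $181.478897
Total = $1,627.300838 + $1,373.711121 + $181.478897 = $3,182.490856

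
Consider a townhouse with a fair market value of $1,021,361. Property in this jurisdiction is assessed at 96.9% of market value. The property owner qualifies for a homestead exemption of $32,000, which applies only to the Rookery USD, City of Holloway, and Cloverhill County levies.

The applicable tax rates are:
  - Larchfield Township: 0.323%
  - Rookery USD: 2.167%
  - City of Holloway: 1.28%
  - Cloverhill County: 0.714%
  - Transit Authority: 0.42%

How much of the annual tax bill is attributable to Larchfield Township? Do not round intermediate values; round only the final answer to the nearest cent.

$3,196.73

Assessed value = $1,021,361 × 0.969 = $989,698.809
Larchfield Township taxable value = $989,698.809 (exemption does not apply)
Larchfield Township levy = $989,698.809 × 0.00323 = $3,196.72715307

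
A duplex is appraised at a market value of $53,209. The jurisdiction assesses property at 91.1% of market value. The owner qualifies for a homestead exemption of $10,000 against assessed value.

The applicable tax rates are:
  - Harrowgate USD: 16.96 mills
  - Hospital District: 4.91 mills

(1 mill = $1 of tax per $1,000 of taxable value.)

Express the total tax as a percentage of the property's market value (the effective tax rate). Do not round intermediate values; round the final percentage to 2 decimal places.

Assessed value = $53,209 × 0.911 = $48,473.399
Taxable value = $48,473.399 − $10,000 = $38,473.399
Harrowgate USD: $38,473.399 × 0.01696 = $652.50884704
Hospital District: $38,473.399 × 0.00491 = $188.90438909
Total tax = $841.41323613
Effective rate = $841.41323613 ÷ $53,209 = 1.58% of market value

1.58%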